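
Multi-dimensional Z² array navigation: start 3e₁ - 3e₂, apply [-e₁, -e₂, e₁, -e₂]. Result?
(3, -5)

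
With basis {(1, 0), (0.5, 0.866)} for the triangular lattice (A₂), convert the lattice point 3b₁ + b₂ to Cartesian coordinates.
(3.5, 0.866)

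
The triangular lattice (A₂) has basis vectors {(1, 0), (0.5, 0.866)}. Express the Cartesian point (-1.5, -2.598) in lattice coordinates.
-3b₂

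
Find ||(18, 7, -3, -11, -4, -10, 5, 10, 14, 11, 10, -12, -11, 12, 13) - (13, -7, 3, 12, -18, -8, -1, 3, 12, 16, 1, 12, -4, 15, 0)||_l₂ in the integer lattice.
44.5421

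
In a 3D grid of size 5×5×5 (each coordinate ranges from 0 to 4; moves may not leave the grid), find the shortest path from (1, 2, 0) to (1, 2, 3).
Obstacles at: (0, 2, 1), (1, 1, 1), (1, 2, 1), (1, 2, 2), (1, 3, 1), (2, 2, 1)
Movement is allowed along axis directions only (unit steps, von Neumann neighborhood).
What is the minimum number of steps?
7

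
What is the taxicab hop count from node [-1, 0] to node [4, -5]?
10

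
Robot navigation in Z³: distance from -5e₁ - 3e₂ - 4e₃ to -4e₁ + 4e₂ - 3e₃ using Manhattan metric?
9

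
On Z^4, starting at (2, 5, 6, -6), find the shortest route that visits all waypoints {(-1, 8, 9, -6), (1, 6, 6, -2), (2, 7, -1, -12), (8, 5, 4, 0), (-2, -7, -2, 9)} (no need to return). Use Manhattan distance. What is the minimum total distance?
95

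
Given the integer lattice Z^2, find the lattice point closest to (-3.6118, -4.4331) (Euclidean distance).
(-4, -4)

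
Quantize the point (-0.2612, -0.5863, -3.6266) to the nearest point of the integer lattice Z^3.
(0, -1, -4)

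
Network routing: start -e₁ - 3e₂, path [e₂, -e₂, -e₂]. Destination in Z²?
(-1, -4)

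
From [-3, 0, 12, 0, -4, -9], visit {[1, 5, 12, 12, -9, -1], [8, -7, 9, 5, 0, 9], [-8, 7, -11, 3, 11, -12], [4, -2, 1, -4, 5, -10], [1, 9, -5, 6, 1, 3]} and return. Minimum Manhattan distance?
254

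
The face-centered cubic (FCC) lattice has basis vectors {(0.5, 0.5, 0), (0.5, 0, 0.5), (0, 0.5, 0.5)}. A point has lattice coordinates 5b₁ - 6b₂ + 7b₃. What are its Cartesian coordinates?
(-0.5, 6, 0.5)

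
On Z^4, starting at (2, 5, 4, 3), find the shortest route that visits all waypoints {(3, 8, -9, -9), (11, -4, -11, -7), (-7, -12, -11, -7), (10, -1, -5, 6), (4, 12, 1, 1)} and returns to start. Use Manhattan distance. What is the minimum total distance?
148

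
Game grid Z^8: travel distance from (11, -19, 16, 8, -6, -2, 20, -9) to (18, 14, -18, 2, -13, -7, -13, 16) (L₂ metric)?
64.1716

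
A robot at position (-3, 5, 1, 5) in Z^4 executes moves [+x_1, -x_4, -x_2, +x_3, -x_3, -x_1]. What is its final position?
(-3, 4, 1, 4)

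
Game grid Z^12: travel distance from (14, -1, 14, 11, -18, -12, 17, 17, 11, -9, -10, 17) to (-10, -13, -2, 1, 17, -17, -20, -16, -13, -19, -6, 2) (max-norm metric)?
37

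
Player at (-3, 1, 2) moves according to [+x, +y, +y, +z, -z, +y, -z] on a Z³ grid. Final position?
(-2, 4, 1)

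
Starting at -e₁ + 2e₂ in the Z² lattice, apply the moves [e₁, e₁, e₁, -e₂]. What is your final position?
(2, 1)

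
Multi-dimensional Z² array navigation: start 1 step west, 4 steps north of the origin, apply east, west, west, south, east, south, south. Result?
(-1, 1)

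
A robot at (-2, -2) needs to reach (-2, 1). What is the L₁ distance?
3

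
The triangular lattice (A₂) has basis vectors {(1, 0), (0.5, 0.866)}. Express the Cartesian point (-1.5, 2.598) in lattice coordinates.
-3b₁ + 3b₂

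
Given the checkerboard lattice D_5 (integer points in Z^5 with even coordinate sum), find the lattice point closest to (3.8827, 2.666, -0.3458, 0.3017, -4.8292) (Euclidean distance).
(4, 3, 0, 0, -5)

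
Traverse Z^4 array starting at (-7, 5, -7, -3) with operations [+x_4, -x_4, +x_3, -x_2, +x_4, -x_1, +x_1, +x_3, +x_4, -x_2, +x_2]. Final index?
(-7, 4, -5, -1)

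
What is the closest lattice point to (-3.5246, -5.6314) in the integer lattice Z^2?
(-4, -6)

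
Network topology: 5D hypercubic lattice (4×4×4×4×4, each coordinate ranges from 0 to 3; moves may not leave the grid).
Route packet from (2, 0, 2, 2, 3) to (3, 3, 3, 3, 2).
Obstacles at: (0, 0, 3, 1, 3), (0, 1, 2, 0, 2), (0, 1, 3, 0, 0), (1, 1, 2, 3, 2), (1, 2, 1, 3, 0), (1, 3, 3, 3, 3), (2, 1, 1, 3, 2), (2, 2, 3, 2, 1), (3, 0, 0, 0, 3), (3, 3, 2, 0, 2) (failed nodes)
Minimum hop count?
7
(one shortest path: (2, 0, 2, 2, 3) → (3, 0, 2, 2, 3) → (3, 1, 2, 2, 3) → (3, 2, 2, 2, 3) → (3, 3, 2, 2, 3) → (3, 3, 3, 2, 3) → (3, 3, 3, 3, 3) → (3, 3, 3, 3, 2))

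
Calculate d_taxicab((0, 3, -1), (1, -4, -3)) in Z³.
10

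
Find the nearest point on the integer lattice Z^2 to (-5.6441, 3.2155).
(-6, 3)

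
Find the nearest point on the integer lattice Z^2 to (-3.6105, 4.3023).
(-4, 4)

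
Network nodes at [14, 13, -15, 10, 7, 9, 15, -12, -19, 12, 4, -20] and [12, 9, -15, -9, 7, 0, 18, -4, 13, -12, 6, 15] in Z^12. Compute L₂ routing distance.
58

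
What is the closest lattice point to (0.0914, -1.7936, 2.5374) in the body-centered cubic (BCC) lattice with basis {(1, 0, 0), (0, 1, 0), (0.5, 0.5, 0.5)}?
(0.5, -1.5, 2.5)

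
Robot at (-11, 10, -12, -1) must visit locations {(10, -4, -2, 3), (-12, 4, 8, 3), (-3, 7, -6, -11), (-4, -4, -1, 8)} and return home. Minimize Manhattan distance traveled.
150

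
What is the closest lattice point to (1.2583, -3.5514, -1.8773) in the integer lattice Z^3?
(1, -4, -2)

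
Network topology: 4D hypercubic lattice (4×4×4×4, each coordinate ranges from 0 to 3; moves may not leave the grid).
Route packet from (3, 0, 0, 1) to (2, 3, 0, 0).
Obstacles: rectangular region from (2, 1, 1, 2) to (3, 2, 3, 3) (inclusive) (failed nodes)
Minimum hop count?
5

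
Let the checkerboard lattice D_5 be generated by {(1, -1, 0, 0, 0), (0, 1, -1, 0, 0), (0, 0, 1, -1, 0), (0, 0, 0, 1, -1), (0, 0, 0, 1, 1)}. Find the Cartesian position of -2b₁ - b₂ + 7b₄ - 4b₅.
(-2, 1, 1, 3, -11)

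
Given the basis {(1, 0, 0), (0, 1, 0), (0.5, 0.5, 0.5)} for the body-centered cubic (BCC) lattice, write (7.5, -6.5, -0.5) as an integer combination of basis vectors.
8b₁ - 6b₂ - b₃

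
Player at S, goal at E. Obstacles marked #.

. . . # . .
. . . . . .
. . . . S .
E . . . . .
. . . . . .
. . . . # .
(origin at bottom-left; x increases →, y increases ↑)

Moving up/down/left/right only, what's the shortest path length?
5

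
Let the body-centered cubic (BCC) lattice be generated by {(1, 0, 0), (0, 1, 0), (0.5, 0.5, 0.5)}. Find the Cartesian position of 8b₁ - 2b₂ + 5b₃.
(10.5, 0.5, 2.5)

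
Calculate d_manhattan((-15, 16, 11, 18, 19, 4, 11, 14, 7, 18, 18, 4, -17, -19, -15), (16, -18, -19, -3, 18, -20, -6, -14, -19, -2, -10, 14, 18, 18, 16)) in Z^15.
373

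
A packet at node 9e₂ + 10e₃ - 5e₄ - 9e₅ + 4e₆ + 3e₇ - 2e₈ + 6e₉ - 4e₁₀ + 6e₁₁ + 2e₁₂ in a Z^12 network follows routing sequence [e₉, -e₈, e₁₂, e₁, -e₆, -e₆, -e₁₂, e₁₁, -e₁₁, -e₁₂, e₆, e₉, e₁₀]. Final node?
(1, 9, 10, -5, -9, 3, 3, -3, 8, -3, 6, 1)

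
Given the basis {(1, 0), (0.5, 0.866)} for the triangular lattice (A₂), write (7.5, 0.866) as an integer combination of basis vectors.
7b₁ + b₂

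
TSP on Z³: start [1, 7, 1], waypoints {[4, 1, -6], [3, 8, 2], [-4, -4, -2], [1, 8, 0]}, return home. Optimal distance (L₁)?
58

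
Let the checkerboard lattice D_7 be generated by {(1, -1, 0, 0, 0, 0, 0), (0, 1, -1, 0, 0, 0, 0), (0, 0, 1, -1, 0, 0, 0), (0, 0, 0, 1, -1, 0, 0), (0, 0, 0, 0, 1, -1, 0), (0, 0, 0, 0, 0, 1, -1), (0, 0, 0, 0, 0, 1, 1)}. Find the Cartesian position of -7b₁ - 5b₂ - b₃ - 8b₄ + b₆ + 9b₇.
(-7, 2, 4, -7, 8, 10, 8)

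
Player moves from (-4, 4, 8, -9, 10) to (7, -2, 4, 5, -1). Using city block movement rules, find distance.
46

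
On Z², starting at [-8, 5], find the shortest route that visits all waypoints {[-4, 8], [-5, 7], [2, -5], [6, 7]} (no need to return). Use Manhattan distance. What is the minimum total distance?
34
(one optimal route: (-8, 5) → (-5, 7) → (-4, 8) → (6, 7) → (2, -5))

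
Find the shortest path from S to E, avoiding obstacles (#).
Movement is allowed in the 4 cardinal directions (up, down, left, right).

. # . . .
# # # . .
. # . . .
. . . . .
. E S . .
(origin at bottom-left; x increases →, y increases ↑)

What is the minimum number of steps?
1
(one shortest path: (2, 0) → (1, 0))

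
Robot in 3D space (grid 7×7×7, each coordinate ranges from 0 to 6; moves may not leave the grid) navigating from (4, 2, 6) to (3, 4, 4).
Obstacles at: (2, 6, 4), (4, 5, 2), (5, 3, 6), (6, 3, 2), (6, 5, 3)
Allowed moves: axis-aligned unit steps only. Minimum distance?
5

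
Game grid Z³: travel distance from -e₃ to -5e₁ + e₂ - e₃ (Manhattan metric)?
6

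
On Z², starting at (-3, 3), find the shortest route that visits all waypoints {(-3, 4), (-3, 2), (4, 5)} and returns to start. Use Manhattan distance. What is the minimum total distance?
20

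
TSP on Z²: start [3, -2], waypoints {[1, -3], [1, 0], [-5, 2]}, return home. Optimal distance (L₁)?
26
(one optimal route: (3, -2) → (1, -3) → (1, 0) → (-5, 2) → (3, -2))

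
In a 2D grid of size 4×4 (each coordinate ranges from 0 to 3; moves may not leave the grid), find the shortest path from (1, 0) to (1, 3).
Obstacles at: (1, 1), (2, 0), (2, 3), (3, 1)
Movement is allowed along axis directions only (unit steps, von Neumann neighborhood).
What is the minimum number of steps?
5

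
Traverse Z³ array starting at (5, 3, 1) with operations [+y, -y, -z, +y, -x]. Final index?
(4, 4, 0)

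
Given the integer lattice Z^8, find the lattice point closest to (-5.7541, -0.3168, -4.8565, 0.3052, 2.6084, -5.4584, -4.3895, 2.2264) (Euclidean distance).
(-6, 0, -5, 0, 3, -5, -4, 2)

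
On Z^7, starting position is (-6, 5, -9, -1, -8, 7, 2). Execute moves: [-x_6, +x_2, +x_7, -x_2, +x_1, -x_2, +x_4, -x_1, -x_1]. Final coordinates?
(-7, 4, -9, 0, -8, 6, 3)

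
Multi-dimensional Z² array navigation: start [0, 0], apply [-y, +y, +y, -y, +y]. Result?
(0, 1)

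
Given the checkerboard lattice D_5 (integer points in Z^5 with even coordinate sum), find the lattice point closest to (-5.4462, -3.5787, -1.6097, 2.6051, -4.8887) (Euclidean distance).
(-6, -4, -2, 3, -5)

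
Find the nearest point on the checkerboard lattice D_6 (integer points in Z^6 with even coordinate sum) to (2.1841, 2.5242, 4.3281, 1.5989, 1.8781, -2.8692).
(2, 3, 4, 2, 2, -3)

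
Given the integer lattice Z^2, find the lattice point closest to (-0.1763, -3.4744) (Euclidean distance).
(0, -3)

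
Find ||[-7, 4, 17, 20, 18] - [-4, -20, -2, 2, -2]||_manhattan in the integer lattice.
84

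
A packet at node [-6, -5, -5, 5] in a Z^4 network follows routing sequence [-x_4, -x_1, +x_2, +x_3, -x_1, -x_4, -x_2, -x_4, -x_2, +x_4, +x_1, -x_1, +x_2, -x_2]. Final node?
(-8, -6, -4, 3)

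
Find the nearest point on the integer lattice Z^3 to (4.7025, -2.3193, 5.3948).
(5, -2, 5)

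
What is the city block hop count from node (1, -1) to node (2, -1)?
1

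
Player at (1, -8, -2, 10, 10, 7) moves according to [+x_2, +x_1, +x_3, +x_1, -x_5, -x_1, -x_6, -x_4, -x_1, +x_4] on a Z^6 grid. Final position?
(1, -7, -1, 10, 9, 6)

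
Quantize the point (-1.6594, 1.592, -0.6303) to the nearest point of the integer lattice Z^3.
(-2, 2, -1)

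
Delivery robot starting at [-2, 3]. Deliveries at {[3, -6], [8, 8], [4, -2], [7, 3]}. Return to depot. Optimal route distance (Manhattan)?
48
(one optimal route: (-2, 3) → (3, -6) → (4, -2) → (8, 8) → (7, 3) → (-2, 3))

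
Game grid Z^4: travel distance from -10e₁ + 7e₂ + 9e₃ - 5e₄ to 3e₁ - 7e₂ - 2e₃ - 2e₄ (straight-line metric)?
22.2486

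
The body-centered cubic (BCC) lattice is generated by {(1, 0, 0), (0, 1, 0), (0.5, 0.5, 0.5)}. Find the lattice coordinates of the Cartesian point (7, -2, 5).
2b₁ - 7b₂ + 10b₃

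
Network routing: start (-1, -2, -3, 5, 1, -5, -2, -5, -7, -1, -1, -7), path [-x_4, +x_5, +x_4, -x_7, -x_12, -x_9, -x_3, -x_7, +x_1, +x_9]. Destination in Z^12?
(0, -2, -4, 5, 2, -5, -4, -5, -7, -1, -1, -8)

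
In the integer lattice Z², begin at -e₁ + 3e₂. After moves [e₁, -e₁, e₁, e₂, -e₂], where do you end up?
(0, 3)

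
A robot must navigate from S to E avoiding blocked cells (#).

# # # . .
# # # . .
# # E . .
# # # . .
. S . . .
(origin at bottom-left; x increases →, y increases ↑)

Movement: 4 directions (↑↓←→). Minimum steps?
5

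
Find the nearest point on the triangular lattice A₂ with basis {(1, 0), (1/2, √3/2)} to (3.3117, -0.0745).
(3, 0)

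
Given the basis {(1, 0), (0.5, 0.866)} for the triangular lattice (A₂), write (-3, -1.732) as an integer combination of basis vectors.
-2b₁ - 2b₂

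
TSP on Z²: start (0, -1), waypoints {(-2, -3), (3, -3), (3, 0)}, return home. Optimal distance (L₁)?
16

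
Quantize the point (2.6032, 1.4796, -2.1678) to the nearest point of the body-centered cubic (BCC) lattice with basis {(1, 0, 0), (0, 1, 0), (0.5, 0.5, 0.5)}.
(2.5, 1.5, -2.5)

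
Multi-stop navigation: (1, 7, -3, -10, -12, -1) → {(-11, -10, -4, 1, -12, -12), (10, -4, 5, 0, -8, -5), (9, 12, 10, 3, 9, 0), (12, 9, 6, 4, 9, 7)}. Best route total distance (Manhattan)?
165
(one optimal route: (1, 7, -3, -10, -12, -1) → (-11, -10, -4, 1, -12, -12) → (10, -4, 5, 0, -8, -5) → (9, 12, 10, 3, 9, 0) → (12, 9, 6, 4, 9, 7))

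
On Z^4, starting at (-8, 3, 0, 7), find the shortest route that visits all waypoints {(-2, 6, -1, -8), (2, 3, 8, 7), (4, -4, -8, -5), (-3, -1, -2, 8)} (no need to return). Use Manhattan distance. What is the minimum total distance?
89
(one optimal route: (-8, 3, 0, 7) → (2, 3, 8, 7) → (-3, -1, -2, 8) → (-2, 6, -1, -8) → (4, -4, -8, -5))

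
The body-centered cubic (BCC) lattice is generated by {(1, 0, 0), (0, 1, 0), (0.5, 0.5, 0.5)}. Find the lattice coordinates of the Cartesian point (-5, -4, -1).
-4b₁ - 3b₂ - 2b₃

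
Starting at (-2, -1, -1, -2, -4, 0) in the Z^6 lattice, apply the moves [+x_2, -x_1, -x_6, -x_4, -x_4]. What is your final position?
(-3, 0, -1, -4, -4, -1)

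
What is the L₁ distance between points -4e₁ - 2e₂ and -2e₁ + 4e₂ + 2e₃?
10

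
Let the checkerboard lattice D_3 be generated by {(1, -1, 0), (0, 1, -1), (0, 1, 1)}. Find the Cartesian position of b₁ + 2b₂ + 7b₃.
(1, 8, 5)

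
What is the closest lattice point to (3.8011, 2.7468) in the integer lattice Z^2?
(4, 3)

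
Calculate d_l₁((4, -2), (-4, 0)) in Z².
10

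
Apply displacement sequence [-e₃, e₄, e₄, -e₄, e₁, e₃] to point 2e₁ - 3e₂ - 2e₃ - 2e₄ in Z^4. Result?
(3, -3, -2, -1)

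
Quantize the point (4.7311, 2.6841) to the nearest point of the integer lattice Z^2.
(5, 3)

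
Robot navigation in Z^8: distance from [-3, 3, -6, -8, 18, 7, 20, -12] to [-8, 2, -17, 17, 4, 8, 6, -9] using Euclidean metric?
34.2637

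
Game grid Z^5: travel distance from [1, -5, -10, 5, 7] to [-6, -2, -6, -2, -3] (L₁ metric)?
31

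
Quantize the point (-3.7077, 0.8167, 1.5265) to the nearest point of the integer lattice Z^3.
(-4, 1, 2)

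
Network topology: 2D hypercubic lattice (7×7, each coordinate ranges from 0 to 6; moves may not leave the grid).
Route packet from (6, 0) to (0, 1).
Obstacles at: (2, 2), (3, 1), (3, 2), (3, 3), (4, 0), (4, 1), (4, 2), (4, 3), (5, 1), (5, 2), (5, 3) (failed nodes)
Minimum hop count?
13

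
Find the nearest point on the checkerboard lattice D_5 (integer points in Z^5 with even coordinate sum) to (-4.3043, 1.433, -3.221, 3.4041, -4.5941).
(-4, 1, -3, 3, -5)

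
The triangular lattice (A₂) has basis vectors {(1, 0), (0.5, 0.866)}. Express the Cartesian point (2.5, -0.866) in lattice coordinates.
3b₁ - b₂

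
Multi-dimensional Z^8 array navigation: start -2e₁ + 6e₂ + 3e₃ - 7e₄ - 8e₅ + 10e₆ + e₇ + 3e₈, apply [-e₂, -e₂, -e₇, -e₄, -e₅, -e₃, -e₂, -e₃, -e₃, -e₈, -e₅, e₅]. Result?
(-2, 3, 0, -8, -9, 10, 0, 2)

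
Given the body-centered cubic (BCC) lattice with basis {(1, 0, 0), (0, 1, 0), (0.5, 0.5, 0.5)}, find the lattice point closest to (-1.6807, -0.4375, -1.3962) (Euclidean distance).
(-1.5, -0.5, -1.5)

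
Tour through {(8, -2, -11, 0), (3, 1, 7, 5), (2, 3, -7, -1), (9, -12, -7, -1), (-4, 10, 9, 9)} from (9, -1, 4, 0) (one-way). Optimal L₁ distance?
100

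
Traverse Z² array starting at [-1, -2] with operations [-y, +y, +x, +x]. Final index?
(1, -2)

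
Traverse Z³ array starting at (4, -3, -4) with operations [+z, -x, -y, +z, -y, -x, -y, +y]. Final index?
(2, -5, -2)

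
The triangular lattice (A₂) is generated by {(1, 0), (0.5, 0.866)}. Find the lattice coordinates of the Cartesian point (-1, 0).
-b₁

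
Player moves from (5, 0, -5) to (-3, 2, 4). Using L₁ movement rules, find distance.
19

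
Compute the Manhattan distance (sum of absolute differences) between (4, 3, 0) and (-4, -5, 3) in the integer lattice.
19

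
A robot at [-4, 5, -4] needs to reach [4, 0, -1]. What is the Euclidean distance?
9.89949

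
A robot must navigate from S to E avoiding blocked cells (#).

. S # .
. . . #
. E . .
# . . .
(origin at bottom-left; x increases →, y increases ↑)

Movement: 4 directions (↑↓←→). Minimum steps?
2
(one shortest path: (1, 3) → (1, 2) → (1, 1))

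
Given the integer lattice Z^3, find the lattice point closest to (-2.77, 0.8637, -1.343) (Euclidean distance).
(-3, 1, -1)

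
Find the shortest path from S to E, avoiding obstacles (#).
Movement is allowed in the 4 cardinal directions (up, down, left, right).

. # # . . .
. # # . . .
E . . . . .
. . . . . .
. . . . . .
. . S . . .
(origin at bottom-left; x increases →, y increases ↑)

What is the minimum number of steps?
5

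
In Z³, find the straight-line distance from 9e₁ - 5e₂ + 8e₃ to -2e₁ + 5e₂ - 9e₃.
22.5832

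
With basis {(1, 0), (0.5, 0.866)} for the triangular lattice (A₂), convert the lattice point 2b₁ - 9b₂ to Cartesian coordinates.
(-2.5, -7.794)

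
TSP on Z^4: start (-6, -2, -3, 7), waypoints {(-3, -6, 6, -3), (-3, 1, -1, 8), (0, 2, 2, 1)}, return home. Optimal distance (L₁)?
68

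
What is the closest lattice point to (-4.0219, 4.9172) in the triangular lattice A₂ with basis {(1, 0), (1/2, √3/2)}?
(-4, 5.196)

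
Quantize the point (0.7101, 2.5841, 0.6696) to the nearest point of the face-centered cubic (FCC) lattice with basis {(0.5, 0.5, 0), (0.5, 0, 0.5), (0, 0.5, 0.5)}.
(1, 2.5, 0.5)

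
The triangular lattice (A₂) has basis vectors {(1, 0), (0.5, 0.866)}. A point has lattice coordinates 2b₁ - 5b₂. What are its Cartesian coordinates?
(-0.5, -4.33)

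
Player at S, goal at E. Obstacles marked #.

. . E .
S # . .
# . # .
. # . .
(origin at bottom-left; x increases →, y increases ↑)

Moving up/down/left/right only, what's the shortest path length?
3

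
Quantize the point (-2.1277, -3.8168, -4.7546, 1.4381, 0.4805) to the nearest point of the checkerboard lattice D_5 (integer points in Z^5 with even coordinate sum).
(-2, -4, -5, 1, 0)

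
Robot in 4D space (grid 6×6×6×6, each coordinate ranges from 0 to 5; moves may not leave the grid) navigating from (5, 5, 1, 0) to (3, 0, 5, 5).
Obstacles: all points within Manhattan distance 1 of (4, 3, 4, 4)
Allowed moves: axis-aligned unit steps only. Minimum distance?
16
(one shortest path: (5, 5, 1, 0) → (4, 5, 1, 0) → (3, 5, 1, 0) → (3, 4, 1, 0) → (3, 3, 1, 0) → (3, 2, 1, 0) → (3, 1, 1, 0) → (3, 0, 1, 0) → (3, 0, 2, 0) → (3, 0, 3, 0) → (3, 0, 4, 0) → (3, 0, 5, 0) → (3, 0, 5, 1) → (3, 0, 5, 2) → (3, 0, 5, 3) → (3, 0, 5, 4) → (3, 0, 5, 5))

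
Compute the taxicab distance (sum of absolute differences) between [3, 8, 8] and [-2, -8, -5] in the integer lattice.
34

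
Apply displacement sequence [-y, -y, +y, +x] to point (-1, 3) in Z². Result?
(0, 2)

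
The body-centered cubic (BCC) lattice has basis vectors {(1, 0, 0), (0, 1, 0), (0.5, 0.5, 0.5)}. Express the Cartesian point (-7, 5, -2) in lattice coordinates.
-5b₁ + 7b₂ - 4b₃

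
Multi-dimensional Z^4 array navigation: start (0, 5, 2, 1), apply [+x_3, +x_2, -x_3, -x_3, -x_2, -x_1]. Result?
(-1, 5, 1, 1)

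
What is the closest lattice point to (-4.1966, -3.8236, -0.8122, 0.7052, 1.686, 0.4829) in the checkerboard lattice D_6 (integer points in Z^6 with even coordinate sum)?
(-4, -4, -1, 1, 2, 0)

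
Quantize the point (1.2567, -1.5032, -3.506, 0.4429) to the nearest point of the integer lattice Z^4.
(1, -2, -4, 0)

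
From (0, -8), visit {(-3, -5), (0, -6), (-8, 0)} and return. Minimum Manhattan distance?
32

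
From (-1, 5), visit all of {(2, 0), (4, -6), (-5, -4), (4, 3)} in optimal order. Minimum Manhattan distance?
31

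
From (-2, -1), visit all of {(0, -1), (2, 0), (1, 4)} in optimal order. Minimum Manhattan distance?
10
(one optimal route: (-2, -1) → (0, -1) → (2, 0) → (1, 4))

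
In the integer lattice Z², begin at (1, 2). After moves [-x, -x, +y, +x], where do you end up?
(0, 3)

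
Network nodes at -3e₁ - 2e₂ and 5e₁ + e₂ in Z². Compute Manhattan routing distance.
11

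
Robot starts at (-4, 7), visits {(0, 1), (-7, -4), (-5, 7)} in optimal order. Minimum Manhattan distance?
24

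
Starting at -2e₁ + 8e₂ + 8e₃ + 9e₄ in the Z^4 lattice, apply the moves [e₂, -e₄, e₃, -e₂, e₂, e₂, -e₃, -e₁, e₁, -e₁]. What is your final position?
(-3, 10, 8, 8)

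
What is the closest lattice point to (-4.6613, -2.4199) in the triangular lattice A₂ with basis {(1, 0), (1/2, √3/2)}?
(-4.5, -2.598)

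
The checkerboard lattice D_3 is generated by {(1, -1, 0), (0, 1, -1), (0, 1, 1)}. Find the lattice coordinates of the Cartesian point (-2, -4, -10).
-2b₁ + 2b₂ - 8b₃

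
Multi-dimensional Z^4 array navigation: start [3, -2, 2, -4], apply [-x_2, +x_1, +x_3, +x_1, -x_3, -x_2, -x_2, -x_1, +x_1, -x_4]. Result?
(5, -5, 2, -5)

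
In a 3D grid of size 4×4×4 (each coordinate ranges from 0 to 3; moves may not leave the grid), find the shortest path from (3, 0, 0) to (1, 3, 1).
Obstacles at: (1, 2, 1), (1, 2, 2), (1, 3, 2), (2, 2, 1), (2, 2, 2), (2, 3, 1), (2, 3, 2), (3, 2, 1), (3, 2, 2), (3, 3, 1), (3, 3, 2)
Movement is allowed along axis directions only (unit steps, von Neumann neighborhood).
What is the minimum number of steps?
6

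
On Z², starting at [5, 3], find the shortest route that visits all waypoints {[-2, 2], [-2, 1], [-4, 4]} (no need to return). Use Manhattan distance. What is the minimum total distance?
14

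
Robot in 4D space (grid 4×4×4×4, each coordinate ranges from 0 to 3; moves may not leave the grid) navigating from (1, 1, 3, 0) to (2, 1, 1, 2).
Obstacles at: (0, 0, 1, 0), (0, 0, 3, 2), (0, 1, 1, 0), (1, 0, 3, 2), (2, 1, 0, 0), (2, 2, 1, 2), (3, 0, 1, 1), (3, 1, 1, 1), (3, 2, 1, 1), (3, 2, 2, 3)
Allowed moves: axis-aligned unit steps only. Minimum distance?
5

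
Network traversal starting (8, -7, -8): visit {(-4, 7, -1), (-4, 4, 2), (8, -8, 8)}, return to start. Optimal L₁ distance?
86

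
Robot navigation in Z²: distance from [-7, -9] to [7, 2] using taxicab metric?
25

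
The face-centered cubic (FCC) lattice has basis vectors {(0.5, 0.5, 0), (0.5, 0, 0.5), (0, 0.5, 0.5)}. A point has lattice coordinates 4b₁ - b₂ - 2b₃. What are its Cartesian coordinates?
(1.5, 1, -1.5)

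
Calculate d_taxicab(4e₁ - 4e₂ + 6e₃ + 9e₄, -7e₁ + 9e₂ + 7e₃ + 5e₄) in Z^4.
29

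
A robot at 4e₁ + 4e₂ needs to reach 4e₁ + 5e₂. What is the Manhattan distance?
1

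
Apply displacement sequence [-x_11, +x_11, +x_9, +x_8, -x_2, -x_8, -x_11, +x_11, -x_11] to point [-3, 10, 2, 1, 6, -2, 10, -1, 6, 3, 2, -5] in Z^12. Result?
(-3, 9, 2, 1, 6, -2, 10, -1, 7, 3, 1, -5)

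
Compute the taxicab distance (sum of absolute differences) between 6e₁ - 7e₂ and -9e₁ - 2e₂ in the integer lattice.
20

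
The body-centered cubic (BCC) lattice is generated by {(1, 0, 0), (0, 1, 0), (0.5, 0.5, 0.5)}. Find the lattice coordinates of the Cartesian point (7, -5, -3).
10b₁ - 2b₂ - 6b₃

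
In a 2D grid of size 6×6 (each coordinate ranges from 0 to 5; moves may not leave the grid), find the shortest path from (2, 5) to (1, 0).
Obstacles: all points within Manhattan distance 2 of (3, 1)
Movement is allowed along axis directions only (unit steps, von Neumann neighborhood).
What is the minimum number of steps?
8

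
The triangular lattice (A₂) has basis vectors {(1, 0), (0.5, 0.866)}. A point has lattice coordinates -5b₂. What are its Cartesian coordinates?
(-2.5, -4.33)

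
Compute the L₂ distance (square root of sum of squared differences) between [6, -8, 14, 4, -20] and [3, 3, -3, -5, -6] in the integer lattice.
26.3818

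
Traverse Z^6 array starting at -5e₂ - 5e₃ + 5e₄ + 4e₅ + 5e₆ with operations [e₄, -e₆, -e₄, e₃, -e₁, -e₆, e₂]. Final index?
(-1, -4, -4, 5, 4, 3)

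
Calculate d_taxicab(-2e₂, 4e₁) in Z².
6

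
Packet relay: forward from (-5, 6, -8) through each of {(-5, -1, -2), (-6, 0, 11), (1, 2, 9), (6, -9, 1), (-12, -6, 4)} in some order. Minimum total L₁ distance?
85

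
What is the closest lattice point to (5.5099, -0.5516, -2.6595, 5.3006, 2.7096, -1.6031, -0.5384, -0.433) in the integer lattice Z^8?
(6, -1, -3, 5, 3, -2, -1, 0)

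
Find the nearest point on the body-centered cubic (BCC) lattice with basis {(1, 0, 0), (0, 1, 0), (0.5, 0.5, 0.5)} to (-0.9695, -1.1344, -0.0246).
(-1, -1, 0)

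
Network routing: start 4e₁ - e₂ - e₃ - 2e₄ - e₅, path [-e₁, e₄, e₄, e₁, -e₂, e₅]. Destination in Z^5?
(4, -2, -1, 0, 0)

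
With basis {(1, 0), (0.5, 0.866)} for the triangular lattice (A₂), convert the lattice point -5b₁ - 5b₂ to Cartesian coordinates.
(-7.5, -4.33)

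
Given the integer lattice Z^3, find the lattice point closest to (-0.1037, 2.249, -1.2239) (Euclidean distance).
(0, 2, -1)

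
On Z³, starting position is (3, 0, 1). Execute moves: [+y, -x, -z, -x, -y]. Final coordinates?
(1, 0, 0)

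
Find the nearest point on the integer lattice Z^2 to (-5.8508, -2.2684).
(-6, -2)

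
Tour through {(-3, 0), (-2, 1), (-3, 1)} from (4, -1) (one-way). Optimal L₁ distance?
10
(one optimal route: (4, -1) → (-3, 0) → (-3, 1) → (-2, 1))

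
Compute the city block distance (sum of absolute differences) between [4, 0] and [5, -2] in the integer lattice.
3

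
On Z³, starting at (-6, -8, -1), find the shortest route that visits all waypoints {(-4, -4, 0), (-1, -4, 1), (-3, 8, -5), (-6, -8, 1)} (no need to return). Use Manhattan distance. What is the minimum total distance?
33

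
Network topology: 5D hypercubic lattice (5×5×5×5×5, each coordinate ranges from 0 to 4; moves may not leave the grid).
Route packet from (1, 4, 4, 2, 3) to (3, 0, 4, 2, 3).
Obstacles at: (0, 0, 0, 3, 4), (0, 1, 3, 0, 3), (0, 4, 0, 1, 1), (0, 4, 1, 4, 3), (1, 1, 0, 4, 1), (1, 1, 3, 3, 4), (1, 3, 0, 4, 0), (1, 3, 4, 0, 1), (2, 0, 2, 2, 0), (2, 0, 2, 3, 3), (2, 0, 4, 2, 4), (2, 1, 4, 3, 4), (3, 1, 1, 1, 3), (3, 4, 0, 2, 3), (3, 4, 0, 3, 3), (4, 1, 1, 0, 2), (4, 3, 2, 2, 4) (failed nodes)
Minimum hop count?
6
(one shortest path: (1, 4, 4, 2, 3) → (2, 4, 4, 2, 3) → (3, 4, 4, 2, 3) → (3, 3, 4, 2, 3) → (3, 2, 4, 2, 3) → (3, 1, 4, 2, 3) → (3, 0, 4, 2, 3))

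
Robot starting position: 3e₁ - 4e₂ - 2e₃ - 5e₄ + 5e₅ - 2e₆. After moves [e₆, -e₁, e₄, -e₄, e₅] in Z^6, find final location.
(2, -4, -2, -5, 6, -1)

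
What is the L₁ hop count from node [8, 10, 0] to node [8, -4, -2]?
16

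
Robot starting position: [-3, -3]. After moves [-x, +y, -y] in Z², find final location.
(-4, -3)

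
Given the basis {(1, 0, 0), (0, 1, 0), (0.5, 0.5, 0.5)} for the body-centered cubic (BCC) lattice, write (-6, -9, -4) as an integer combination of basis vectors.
-2b₁ - 5b₂ - 8b₃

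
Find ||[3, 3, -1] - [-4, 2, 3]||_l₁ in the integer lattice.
12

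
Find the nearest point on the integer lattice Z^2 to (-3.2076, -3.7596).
(-3, -4)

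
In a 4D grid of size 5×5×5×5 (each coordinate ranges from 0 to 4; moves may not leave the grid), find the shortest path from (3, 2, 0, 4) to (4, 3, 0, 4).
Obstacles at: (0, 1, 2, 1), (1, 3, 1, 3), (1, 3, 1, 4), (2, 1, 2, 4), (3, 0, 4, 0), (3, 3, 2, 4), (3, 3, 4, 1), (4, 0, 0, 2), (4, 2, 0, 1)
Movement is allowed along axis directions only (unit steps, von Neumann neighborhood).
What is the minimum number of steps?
2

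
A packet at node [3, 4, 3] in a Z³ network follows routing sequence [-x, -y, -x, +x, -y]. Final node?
(2, 2, 3)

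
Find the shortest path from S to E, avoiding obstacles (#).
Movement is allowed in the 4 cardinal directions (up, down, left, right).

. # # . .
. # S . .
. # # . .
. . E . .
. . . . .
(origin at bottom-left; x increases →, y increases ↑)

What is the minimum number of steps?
4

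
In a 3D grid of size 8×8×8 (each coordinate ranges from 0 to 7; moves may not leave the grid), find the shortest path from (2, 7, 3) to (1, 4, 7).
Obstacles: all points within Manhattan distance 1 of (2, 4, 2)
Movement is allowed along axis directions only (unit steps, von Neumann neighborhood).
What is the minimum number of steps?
8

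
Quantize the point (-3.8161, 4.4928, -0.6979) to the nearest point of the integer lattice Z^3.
(-4, 4, -1)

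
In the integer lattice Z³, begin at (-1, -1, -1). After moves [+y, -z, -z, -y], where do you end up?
(-1, -1, -3)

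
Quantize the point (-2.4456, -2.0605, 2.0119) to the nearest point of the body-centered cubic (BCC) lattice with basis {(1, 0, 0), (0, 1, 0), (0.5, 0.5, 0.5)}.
(-2, -2, 2)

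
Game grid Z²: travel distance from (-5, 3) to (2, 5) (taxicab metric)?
9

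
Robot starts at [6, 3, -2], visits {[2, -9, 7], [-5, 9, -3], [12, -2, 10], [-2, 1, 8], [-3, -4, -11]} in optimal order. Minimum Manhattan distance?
101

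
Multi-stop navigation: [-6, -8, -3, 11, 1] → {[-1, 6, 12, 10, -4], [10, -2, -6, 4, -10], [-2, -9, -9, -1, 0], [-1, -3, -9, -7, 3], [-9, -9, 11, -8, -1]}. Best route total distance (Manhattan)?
173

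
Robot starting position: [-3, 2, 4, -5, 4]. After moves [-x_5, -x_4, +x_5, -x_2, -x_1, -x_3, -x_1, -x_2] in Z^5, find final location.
(-5, 0, 3, -6, 4)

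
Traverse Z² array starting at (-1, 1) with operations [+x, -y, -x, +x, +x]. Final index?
(1, 0)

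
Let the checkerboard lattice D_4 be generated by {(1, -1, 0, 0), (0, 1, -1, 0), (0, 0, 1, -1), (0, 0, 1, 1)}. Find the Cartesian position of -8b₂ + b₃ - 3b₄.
(0, -8, 6, -4)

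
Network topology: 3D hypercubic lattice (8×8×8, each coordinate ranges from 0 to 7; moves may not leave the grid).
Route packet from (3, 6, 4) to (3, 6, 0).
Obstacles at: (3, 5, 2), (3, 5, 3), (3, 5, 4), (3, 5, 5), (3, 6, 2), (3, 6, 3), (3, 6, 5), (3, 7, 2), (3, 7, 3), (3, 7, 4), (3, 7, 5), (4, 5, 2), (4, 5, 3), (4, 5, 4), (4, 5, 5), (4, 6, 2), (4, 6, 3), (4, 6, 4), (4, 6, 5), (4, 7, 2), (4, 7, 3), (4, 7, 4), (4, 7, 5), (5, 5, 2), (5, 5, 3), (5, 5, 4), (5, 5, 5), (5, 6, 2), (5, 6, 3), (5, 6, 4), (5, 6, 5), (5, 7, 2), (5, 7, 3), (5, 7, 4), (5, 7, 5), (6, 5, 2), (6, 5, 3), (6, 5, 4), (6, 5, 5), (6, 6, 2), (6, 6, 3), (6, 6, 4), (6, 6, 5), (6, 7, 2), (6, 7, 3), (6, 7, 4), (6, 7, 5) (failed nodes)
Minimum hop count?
6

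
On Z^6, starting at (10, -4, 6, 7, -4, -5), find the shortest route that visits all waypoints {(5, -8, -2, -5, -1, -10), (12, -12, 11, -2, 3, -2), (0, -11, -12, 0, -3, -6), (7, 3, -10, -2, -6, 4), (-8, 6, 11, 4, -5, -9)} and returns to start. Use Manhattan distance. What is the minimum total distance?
240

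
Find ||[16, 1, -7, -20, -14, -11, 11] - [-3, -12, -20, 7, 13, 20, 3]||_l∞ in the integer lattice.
31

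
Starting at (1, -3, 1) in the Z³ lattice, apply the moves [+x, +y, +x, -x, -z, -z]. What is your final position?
(2, -2, -1)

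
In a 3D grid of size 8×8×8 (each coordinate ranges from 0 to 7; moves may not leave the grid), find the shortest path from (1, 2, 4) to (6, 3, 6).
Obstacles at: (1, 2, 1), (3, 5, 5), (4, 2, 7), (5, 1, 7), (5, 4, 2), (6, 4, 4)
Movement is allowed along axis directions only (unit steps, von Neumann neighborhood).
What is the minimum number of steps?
8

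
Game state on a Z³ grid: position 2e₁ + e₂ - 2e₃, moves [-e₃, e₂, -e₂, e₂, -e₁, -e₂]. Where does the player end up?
(1, 1, -3)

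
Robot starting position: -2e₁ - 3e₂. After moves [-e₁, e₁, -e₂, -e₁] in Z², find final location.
(-3, -4)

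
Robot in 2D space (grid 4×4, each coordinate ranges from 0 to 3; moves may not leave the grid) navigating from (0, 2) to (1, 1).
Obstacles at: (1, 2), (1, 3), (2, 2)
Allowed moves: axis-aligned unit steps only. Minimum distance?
2
(one shortest path: (0, 2) → (0, 1) → (1, 1))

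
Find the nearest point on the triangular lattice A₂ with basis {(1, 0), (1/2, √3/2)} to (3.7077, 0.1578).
(4, 0)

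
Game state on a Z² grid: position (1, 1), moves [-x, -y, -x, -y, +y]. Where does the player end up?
(-1, 0)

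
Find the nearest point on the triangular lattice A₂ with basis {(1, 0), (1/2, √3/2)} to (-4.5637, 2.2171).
(-4.5, 2.598)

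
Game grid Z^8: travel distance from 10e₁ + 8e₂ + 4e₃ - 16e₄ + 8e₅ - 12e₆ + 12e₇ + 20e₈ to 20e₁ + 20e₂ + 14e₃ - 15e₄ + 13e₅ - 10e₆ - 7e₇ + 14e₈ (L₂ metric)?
27.7669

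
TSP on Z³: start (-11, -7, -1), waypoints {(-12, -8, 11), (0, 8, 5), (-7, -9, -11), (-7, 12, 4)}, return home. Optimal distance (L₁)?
112
(one optimal route: (-11, -7, -1) → (-12, -8, 11) → (0, 8, 5) → (-7, 12, 4) → (-7, -9, -11) → (-11, -7, -1))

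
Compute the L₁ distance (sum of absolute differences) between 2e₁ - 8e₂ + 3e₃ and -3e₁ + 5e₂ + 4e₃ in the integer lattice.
19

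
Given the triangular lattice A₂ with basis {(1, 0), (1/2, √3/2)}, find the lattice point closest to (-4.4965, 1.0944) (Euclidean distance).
(-4.5, 0.866)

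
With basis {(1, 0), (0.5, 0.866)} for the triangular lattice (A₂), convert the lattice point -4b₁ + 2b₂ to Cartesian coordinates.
(-3, 1.732)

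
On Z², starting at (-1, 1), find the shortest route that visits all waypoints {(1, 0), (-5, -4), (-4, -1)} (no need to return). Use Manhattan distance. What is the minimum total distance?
13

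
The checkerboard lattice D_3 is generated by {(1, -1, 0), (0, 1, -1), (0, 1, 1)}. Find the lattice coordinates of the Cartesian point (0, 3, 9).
-3b₂ + 6b₃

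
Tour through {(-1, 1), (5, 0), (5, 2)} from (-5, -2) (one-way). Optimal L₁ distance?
16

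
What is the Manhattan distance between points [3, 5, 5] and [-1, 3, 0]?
11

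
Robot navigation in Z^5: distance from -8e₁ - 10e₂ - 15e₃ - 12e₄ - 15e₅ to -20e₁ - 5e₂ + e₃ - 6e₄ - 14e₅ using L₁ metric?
40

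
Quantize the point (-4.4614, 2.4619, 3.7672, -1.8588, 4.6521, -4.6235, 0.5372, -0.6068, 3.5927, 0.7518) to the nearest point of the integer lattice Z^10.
(-4, 2, 4, -2, 5, -5, 1, -1, 4, 1)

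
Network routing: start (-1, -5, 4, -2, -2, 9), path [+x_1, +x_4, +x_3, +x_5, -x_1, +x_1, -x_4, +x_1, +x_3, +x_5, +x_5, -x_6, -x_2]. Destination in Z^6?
(1, -6, 6, -2, 1, 8)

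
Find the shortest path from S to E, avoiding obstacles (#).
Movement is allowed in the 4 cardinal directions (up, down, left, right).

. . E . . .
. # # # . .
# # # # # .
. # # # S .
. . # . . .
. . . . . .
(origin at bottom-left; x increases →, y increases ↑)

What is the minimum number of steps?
7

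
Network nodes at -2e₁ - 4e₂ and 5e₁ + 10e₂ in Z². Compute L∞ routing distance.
14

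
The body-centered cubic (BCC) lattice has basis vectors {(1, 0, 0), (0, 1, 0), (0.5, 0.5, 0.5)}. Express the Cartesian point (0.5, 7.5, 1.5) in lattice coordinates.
-b₁ + 6b₂ + 3b₃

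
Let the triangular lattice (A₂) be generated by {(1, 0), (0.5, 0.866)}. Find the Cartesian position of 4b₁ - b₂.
(3.5, -0.866)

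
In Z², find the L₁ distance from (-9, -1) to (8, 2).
20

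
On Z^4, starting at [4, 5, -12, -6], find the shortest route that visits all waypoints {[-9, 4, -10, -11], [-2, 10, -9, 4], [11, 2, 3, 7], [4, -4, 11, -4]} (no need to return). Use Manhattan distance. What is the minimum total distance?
118
(one optimal route: (4, 5, -12, -6) → (-9, 4, -10, -11) → (-2, 10, -9, 4) → (11, 2, 3, 7) → (4, -4, 11, -4))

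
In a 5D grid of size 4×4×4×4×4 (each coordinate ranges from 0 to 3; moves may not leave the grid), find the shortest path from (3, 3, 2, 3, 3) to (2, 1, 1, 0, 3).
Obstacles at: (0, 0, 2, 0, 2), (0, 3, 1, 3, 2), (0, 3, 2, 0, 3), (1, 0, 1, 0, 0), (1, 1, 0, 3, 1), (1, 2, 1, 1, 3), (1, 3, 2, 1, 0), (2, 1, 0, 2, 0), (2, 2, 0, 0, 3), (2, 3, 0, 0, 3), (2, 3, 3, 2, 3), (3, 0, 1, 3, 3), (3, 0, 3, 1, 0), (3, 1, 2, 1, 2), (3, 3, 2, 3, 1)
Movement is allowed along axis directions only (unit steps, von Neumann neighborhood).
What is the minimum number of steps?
7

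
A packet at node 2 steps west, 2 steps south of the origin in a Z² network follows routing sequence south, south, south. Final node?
(-2, -5)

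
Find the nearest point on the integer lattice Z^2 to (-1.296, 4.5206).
(-1, 5)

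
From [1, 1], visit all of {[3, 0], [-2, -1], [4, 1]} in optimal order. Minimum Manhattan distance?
11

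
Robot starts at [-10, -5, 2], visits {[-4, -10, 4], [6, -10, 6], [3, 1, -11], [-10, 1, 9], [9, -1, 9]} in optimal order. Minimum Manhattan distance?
90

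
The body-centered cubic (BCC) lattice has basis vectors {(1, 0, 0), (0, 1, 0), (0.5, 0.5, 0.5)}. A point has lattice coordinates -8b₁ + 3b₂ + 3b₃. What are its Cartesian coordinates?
(-6.5, 4.5, 1.5)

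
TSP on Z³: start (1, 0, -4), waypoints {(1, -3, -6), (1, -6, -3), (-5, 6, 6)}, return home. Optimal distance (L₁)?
60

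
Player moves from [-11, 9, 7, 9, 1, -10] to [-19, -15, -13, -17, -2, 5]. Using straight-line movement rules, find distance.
44.1588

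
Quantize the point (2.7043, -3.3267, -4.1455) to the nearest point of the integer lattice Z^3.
(3, -3, -4)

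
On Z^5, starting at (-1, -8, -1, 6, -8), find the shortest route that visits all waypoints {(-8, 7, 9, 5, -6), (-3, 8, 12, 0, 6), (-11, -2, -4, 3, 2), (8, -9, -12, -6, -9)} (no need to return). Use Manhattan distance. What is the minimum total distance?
149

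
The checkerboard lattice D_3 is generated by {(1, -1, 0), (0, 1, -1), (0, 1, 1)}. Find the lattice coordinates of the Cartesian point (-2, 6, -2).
-2b₁ + 3b₂ + b₃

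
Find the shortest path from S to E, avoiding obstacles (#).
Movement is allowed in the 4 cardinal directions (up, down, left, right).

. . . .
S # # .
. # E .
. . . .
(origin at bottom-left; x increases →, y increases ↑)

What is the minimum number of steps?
5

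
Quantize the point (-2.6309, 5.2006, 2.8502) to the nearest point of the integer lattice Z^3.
(-3, 5, 3)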